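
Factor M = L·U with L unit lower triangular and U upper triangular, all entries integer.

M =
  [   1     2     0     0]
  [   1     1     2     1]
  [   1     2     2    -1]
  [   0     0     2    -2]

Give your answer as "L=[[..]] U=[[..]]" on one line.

L=[[1,0,0,0],[1,1,0,0],[1,0,1,0],[0,0,1,1]] U=[[1,2,0,0],[0,-1,2,1],[0,0,2,-1],[0,0,0,-1]]

  R1 -= 1·R0 → [0,-1,2,1]
  R2 -= 1·R0 → [0,0,2,-1]
  R3 -= 0·R0 → [0,0,2,-2]
  R2 -= 0·R1 → [0,0,2,-1]
  R3 -= 0·R1 → [0,0,2,-2]
  R3 -= 1·R2 → [0,0,0,-1]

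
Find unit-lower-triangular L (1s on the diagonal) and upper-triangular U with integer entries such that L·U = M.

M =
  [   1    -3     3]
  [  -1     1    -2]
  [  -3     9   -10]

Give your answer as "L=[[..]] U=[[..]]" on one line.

L=[[1,0,0],[-1,1,0],[-3,0,1]] U=[[1,-3,3],[0,-2,1],[0,0,-1]]

  r1 -= -1·r0 → [0,-2,1]
  r2 -= -3·r0 → [0,0,-1]
  r2 -= 0·r1 → [0,0,-1]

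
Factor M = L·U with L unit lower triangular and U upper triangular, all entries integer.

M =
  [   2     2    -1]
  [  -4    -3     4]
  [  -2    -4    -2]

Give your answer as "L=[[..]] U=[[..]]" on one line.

L=[[1,0,0],[-2,1,0],[-1,-2,1]] U=[[2,2,-1],[0,1,2],[0,0,1]]

  row1 -= -2·row0 → [0,1,2]
  row2 -= -1·row0 → [0,-2,-3]
  row2 -= -2·row1 → [0,0,1]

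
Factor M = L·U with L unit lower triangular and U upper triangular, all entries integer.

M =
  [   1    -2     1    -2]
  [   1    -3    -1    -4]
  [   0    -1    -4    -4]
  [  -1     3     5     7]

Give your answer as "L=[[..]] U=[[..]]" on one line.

L=[[1,0,0,0],[1,1,0,0],[0,1,1,0],[-1,-1,-2,1]] U=[[1,-2,1,-2],[0,-1,-2,-2],[0,0,-2,-2],[0,0,0,-1]]

  R1 -= 1·R0 → [0,-1,-2,-2]
  R2 -= 0·R0 → [0,-1,-4,-4]
  R3 -= -1·R0 → [0,1,6,5]
  R2 -= 1·R1 → [0,0,-2,-2]
  R3 -= -1·R1 → [0,0,4,3]
  R3 -= -2·R2 → [0,0,0,-1]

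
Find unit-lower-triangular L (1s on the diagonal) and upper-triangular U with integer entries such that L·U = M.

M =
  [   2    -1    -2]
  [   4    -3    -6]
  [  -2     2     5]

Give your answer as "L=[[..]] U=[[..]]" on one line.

L=[[1,0,0],[2,1,0],[-1,-1,1]] U=[[2,-1,-2],[0,-1,-2],[0,0,1]]

  row1 -= 2·row0 → [0,-1,-2]
  row2 -= -1·row0 → [0,1,3]
  row2 -= -1·row1 → [0,0,1]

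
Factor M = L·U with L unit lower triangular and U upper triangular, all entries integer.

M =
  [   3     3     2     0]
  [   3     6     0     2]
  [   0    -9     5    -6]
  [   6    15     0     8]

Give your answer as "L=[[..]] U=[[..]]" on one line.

L=[[1,0,0,0],[1,1,0,0],[0,-3,1,0],[2,3,-2,1]] U=[[3,3,2,0],[0,3,-2,2],[0,0,-1,0],[0,0,0,2]]

  r1 -= 1·r0 → [0,3,-2,2]
  r2 -= 0·r0 → [0,-9,5,-6]
  r3 -= 2·r0 → [0,9,-4,8]
  r2 -= -3·r1 → [0,0,-1,0]
  r3 -= 3·r1 → [0,0,2,2]
  r3 -= -2·r2 → [0,0,0,2]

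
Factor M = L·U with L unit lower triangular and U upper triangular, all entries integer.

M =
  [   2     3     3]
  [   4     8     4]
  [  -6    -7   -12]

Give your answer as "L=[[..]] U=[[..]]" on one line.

  row1 -= 2·row0 → [0,2,-2]
  row2 -= -3·row0 → [0,2,-3]
  row2 -= 1·row1 → [0,0,-1]

L=[[1,0,0],[2,1,0],[-3,1,1]] U=[[2,3,3],[0,2,-2],[0,0,-1]]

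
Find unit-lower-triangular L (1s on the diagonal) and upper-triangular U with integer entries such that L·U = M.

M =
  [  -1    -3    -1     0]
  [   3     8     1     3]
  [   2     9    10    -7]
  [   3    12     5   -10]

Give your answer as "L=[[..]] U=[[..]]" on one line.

L=[[1,0,0,0],[-3,1,0,0],[-2,-3,1,0],[-3,-3,-2,1]] U=[[-1,-3,-1,0],[0,-1,-2,3],[0,0,2,2],[0,0,0,3]]

  row1 -= -3·row0 → [0,-1,-2,3]
  row2 -= -2·row0 → [0,3,8,-7]
  row3 -= -3·row0 → [0,3,2,-10]
  row2 -= -3·row1 → [0,0,2,2]
  row3 -= -3·row1 → [0,0,-4,-1]
  row3 -= -2·row2 → [0,0,0,3]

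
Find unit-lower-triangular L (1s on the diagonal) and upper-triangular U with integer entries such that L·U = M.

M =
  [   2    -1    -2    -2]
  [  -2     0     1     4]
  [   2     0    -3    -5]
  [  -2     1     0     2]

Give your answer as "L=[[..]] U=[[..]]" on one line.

L=[[1,0,0,0],[-1,1,0,0],[1,-1,1,0],[-1,0,1,1]] U=[[2,-1,-2,-2],[0,-1,-1,2],[0,0,-2,-1],[0,0,0,1]]

  R1 -= -1·R0 → [0,-1,-1,2]
  R2 -= 1·R0 → [0,1,-1,-3]
  R3 -= -1·R0 → [0,0,-2,0]
  R2 -= -1·R1 → [0,0,-2,-1]
  R3 -= 0·R1 → [0,0,-2,0]
  R3 -= 1·R2 → [0,0,0,1]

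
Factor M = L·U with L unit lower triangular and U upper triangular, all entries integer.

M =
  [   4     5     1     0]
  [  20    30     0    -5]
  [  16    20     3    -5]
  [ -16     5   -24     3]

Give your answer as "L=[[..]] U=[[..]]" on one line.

L=[[1,0,0,0],[5,1,0,0],[4,0,1,0],[-4,5,-5,1]] U=[[4,5,1,0],[0,5,-5,-5],[0,0,-1,-5],[0,0,0,3]]

  r1 -= 5·r0 → [0,5,-5,-5]
  r2 -= 4·r0 → [0,0,-1,-5]
  r3 -= -4·r0 → [0,25,-20,3]
  r2 -= 0·r1 → [0,0,-1,-5]
  r3 -= 5·r1 → [0,0,5,28]
  r3 -= -5·r2 → [0,0,0,3]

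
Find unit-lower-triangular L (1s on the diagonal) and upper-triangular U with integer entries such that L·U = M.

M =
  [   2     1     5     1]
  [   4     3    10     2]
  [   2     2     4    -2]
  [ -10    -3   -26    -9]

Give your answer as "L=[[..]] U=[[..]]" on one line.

  R1 -= 2·R0 → [0,1,0,0]
  R2 -= 1·R0 → [0,1,-1,-3]
  R3 -= -5·R0 → [0,2,-1,-4]
  R2 -= 1·R1 → [0,0,-1,-3]
  R3 -= 2·R1 → [0,0,-1,-4]
  R3 -= 1·R2 → [0,0,0,-1]

L=[[1,0,0,0],[2,1,0,0],[1,1,1,0],[-5,2,1,1]] U=[[2,1,5,1],[0,1,0,0],[0,0,-1,-3],[0,0,0,-1]]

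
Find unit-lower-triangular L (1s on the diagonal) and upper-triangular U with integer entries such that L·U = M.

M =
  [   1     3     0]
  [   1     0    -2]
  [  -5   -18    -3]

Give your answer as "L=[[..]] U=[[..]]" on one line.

  r1 -= 1·r0 → [0,-3,-2]
  r2 -= -5·r0 → [0,-3,-3]
  r2 -= 1·r1 → [0,0,-1]

L=[[1,0,0],[1,1,0],[-5,1,1]] U=[[1,3,0],[0,-3,-2],[0,0,-1]]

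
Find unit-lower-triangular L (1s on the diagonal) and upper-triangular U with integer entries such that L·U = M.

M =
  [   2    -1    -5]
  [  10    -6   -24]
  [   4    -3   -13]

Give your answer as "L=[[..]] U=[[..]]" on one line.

  row1 -= 5·row0 → [0,-1,1]
  row2 -= 2·row0 → [0,-1,-3]
  row2 -= 1·row1 → [0,0,-4]

L=[[1,0,0],[5,1,0],[2,1,1]] U=[[2,-1,-5],[0,-1,1],[0,0,-4]]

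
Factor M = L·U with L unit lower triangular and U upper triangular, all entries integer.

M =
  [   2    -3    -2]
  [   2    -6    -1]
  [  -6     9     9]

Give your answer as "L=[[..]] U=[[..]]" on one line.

L=[[1,0,0],[1,1,0],[-3,0,1]] U=[[2,-3,-2],[0,-3,1],[0,0,3]]

  R1 -= 1·R0 → [0,-3,1]
  R2 -= -3·R0 → [0,0,3]
  R2 -= 0·R1 → [0,0,3]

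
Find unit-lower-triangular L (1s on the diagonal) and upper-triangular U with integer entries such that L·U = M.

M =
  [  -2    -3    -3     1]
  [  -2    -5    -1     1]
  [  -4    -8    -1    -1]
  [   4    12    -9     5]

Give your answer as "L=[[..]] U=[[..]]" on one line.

L=[[1,0,0,0],[1,1,0,0],[2,1,1,0],[-2,-3,-3,1]] U=[[-2,-3,-3,1],[0,-2,2,0],[0,0,3,-3],[0,0,0,-2]]

  r1 -= 1·r0 → [0,-2,2,0]
  r2 -= 2·r0 → [0,-2,5,-3]
  r3 -= -2·r0 → [0,6,-15,7]
  r2 -= 1·r1 → [0,0,3,-3]
  r3 -= -3·r1 → [0,0,-9,7]
  r3 -= -3·r2 → [0,0,0,-2]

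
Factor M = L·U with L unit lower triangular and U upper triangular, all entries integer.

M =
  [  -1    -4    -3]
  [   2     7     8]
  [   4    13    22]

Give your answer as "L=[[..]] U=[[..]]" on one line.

L=[[1,0,0],[-2,1,0],[-4,3,1]] U=[[-1,-4,-3],[0,-1,2],[0,0,4]]

  row1 -= -2·row0 → [0,-1,2]
  row2 -= -4·row0 → [0,-3,10]
  row2 -= 3·row1 → [0,0,4]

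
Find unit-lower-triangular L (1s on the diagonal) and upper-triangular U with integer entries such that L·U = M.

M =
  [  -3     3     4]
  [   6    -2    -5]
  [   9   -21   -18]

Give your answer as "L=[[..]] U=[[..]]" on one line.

L=[[1,0,0],[-2,1,0],[-3,-3,1]] U=[[-3,3,4],[0,4,3],[0,0,3]]

  row1 -= -2·row0 → [0,4,3]
  row2 -= -3·row0 → [0,-12,-6]
  row2 -= -3·row1 → [0,0,3]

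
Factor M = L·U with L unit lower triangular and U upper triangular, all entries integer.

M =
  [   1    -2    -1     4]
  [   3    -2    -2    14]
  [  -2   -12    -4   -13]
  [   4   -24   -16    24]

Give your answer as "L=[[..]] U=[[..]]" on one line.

L=[[1,0,0,0],[3,1,0,0],[-2,-4,1,0],[4,-4,4,1]] U=[[1,-2,-1,4],[0,4,1,2],[0,0,-2,3],[0,0,0,4]]

  row1 -= 3·row0 → [0,4,1,2]
  row2 -= -2·row0 → [0,-16,-6,-5]
  row3 -= 4·row0 → [0,-16,-12,8]
  row2 -= -4·row1 → [0,0,-2,3]
  row3 -= -4·row1 → [0,0,-8,16]
  row3 -= 4·row2 → [0,0,0,4]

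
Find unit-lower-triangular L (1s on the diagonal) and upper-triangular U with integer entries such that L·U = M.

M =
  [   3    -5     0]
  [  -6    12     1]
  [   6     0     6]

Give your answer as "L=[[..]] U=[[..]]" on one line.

  r1 -= -2·r0 → [0,2,1]
  r2 -= 2·r0 → [0,10,6]
  r2 -= 5·r1 → [0,0,1]

L=[[1,0,0],[-2,1,0],[2,5,1]] U=[[3,-5,0],[0,2,1],[0,0,1]]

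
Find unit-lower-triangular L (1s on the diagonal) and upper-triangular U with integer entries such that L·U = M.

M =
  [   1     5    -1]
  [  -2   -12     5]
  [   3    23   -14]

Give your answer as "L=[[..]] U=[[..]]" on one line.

  r1 -= -2·r0 → [0,-2,3]
  r2 -= 3·r0 → [0,8,-11]
  r2 -= -4·r1 → [0,0,1]

L=[[1,0,0],[-2,1,0],[3,-4,1]] U=[[1,5,-1],[0,-2,3],[0,0,1]]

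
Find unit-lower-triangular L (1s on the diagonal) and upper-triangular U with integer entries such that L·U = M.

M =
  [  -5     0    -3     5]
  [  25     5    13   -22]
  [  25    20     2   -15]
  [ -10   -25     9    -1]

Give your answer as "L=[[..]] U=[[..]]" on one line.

L=[[1,0,0,0],[-5,1,0,0],[-5,4,1,0],[2,-5,-1,1]] U=[[-5,0,-3,5],[0,5,-2,3],[0,0,-5,-2],[0,0,0,2]]

  R1 -= -5·R0 → [0,5,-2,3]
  R2 -= -5·R0 → [0,20,-13,10]
  R3 -= 2·R0 → [0,-25,15,-11]
  R2 -= 4·R1 → [0,0,-5,-2]
  R3 -= -5·R1 → [0,0,5,4]
  R3 -= -1·R2 → [0,0,0,2]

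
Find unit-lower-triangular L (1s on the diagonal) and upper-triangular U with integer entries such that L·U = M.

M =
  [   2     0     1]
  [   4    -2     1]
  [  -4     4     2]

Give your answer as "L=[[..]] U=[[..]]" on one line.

  row1 -= 2·row0 → [0,-2,-1]
  row2 -= -2·row0 → [0,4,4]
  row2 -= -2·row1 → [0,0,2]

L=[[1,0,0],[2,1,0],[-2,-2,1]] U=[[2,0,1],[0,-2,-1],[0,0,2]]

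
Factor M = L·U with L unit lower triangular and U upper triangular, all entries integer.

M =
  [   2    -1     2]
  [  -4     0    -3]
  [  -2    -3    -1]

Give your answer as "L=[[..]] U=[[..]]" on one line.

L=[[1,0,0],[-2,1,0],[-1,2,1]] U=[[2,-1,2],[0,-2,1],[0,0,-1]]

  R1 -= -2·R0 → [0,-2,1]
  R2 -= -1·R0 → [0,-4,1]
  R2 -= 2·R1 → [0,0,-1]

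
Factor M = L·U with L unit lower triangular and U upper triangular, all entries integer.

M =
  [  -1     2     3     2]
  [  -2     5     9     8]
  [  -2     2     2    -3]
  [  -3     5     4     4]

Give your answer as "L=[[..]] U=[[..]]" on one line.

L=[[1,0,0,0],[2,1,0,0],[2,-2,1,0],[3,-1,-1,1]] U=[[-1,2,3,2],[0,1,3,4],[0,0,2,1],[0,0,0,3]]

  R1 -= 2·R0 → [0,1,3,4]
  R2 -= 2·R0 → [0,-2,-4,-7]
  R3 -= 3·R0 → [0,-1,-5,-2]
  R2 -= -2·R1 → [0,0,2,1]
  R3 -= -1·R1 → [0,0,-2,2]
  R3 -= -1·R2 → [0,0,0,3]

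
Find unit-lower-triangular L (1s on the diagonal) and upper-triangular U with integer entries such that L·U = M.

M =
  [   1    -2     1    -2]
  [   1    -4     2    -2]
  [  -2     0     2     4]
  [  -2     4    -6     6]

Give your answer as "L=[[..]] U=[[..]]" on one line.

  R1 -= 1·R0 → [0,-2,1,0]
  R2 -= -2·R0 → [0,-4,4,0]
  R3 -= -2·R0 → [0,0,-4,2]
  R2 -= 2·R1 → [0,0,2,0]
  R3 -= 0·R1 → [0,0,-4,2]
  R3 -= -2·R2 → [0,0,0,2]

L=[[1,0,0,0],[1,1,0,0],[-2,2,1,0],[-2,0,-2,1]] U=[[1,-2,1,-2],[0,-2,1,0],[0,0,2,0],[0,0,0,2]]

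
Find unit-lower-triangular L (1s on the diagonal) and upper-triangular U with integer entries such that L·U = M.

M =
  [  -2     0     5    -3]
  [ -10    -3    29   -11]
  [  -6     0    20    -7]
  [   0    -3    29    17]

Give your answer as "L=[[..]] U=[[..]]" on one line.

  r1 -= 5·r0 → [0,-3,4,4]
  r2 -= 3·r0 → [0,0,5,2]
  r3 -= 0·r0 → [0,-3,29,17]
  r2 -= 0·r1 → [0,0,5,2]
  r3 -= 1·r1 → [0,0,25,13]
  r3 -= 5·r2 → [0,0,0,3]

L=[[1,0,0,0],[5,1,0,0],[3,0,1,0],[0,1,5,1]] U=[[-2,0,5,-3],[0,-3,4,4],[0,0,5,2],[0,0,0,3]]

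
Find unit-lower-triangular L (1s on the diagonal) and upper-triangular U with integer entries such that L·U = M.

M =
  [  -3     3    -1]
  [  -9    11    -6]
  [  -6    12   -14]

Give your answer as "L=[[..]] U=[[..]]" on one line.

L=[[1,0,0],[3,1,0],[2,3,1]] U=[[-3,3,-1],[0,2,-3],[0,0,-3]]

  R1 -= 3·R0 → [0,2,-3]
  R2 -= 2·R0 → [0,6,-12]
  R2 -= 3·R1 → [0,0,-3]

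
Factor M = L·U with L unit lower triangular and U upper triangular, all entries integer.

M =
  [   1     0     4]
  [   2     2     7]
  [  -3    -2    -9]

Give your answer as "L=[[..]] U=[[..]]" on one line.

  R1 -= 2·R0 → [0,2,-1]
  R2 -= -3·R0 → [0,-2,3]
  R2 -= -1·R1 → [0,0,2]

L=[[1,0,0],[2,1,0],[-3,-1,1]] U=[[1,0,4],[0,2,-1],[0,0,2]]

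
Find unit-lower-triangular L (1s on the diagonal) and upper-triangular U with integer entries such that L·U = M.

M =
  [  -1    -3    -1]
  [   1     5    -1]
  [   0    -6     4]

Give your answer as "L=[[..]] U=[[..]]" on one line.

  R1 -= -1·R0 → [0,2,-2]
  R2 -= 0·R0 → [0,-6,4]
  R2 -= -3·R1 → [0,0,-2]

L=[[1,0,0],[-1,1,0],[0,-3,1]] U=[[-1,-3,-1],[0,2,-2],[0,0,-2]]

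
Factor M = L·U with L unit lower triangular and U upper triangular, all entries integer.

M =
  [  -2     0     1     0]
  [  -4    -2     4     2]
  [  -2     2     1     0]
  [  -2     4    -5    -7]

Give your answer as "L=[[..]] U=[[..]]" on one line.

L=[[1,0,0,0],[2,1,0,0],[1,-1,1,0],[1,-2,-1,1]] U=[[-2,0,1,0],[0,-2,2,2],[0,0,2,2],[0,0,0,-1]]

  r1 -= 2·r0 → [0,-2,2,2]
  r2 -= 1·r0 → [0,2,0,0]
  r3 -= 1·r0 → [0,4,-6,-7]
  r2 -= -1·r1 → [0,0,2,2]
  r3 -= -2·r1 → [0,0,-2,-3]
  r3 -= -1·r2 → [0,0,0,-1]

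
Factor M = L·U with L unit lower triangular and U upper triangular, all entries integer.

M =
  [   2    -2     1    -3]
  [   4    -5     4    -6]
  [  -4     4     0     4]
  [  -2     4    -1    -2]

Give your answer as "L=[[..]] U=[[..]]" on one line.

  R1 -= 2·R0 → [0,-1,2,0]
  R2 -= -2·R0 → [0,0,2,-2]
  R3 -= -1·R0 → [0,2,0,-5]
  R2 -= 0·R1 → [0,0,2,-2]
  R3 -= -2·R1 → [0,0,4,-5]
  R3 -= 2·R2 → [0,0,0,-1]

L=[[1,0,0,0],[2,1,0,0],[-2,0,1,0],[-1,-2,2,1]] U=[[2,-2,1,-3],[0,-1,2,0],[0,0,2,-2],[0,0,0,-1]]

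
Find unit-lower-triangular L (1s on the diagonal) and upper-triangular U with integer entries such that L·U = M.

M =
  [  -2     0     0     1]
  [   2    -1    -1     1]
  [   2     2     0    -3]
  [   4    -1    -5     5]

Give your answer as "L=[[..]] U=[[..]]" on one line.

  row1 -= -1·row0 → [0,-1,-1,2]
  row2 -= -1·row0 → [0,2,0,-2]
  row3 -= -2·row0 → [0,-1,-5,7]
  row2 -= -2·row1 → [0,0,-2,2]
  row3 -= 1·row1 → [0,0,-4,5]
  row3 -= 2·row2 → [0,0,0,1]

L=[[1,0,0,0],[-1,1,0,0],[-1,-2,1,0],[-2,1,2,1]] U=[[-2,0,0,1],[0,-1,-1,2],[0,0,-2,2],[0,0,0,1]]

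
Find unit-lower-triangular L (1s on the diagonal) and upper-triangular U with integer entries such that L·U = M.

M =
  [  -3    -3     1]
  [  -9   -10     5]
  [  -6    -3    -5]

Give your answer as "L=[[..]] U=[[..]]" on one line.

L=[[1,0,0],[3,1,0],[2,-3,1]] U=[[-3,-3,1],[0,-1,2],[0,0,-1]]

  r1 -= 3·r0 → [0,-1,2]
  r2 -= 2·r0 → [0,3,-7]
  r2 -= -3·r1 → [0,0,-1]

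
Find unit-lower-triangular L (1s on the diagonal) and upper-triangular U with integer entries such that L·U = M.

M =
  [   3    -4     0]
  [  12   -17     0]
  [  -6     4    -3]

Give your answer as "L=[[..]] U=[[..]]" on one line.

  row1 -= 4·row0 → [0,-1,0]
  row2 -= -2·row0 → [0,-4,-3]
  row2 -= 4·row1 → [0,0,-3]

L=[[1,0,0],[4,1,0],[-2,4,1]] U=[[3,-4,0],[0,-1,0],[0,0,-3]]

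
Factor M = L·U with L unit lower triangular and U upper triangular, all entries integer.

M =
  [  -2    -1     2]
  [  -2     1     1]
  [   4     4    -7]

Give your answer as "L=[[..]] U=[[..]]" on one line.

  r1 -= 1·r0 → [0,2,-1]
  r2 -= -2·r0 → [0,2,-3]
  r2 -= 1·r1 → [0,0,-2]

L=[[1,0,0],[1,1,0],[-2,1,1]] U=[[-2,-1,2],[0,2,-1],[0,0,-2]]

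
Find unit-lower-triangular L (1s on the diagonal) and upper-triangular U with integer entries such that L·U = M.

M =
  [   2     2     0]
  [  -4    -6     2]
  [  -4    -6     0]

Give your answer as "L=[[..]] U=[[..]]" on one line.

L=[[1,0,0],[-2,1,0],[-2,1,1]] U=[[2,2,0],[0,-2,2],[0,0,-2]]

  R1 -= -2·R0 → [0,-2,2]
  R2 -= -2·R0 → [0,-2,0]
  R2 -= 1·R1 → [0,0,-2]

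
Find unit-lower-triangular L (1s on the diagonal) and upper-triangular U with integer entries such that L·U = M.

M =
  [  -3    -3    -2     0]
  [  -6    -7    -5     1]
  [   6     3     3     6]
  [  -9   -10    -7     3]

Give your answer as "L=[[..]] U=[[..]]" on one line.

  r1 -= 2·r0 → [0,-1,-1,1]
  r2 -= -2·r0 → [0,-3,-1,6]
  r3 -= 3·r0 → [0,-1,-1,3]
  r2 -= 3·r1 → [0,0,2,3]
  r3 -= 1·r1 → [0,0,0,2]
  r3 -= 0·r2 → [0,0,0,2]

L=[[1,0,0,0],[2,1,0,0],[-2,3,1,0],[3,1,0,1]] U=[[-3,-3,-2,0],[0,-1,-1,1],[0,0,2,3],[0,0,0,2]]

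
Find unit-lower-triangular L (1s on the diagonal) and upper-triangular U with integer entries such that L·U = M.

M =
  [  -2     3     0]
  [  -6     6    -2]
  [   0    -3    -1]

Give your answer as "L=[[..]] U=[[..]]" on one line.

  r1 -= 3·r0 → [0,-3,-2]
  r2 -= 0·r0 → [0,-3,-1]
  r2 -= 1·r1 → [0,0,1]

L=[[1,0,0],[3,1,0],[0,1,1]] U=[[-2,3,0],[0,-3,-2],[0,0,1]]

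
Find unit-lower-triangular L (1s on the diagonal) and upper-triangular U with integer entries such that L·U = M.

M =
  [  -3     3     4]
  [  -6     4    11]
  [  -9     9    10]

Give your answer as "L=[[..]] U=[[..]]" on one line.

  R1 -= 2·R0 → [0,-2,3]
  R2 -= 3·R0 → [0,0,-2]
  R2 -= 0·R1 → [0,0,-2]

L=[[1,0,0],[2,1,0],[3,0,1]] U=[[-3,3,4],[0,-2,3],[0,0,-2]]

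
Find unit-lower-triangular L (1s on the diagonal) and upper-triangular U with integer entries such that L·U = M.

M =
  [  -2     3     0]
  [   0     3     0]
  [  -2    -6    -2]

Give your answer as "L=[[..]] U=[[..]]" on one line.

  row1 -= 0·row0 → [0,3,0]
  row2 -= 1·row0 → [0,-9,-2]
  row2 -= -3·row1 → [0,0,-2]

L=[[1,0,0],[0,1,0],[1,-3,1]] U=[[-2,3,0],[0,3,0],[0,0,-2]]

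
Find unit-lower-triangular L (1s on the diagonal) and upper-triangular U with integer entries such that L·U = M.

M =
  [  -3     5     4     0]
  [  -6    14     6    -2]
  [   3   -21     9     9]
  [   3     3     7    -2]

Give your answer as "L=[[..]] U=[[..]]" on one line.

L=[[1,0,0,0],[2,1,0,0],[-1,-4,1,0],[-1,2,3,1]] U=[[-3,5,4,0],[0,4,-2,-2],[0,0,5,1],[0,0,0,-1]]

  R1 -= 2·R0 → [0,4,-2,-2]
  R2 -= -1·R0 → [0,-16,13,9]
  R3 -= -1·R0 → [0,8,11,-2]
  R2 -= -4·R1 → [0,0,5,1]
  R3 -= 2·R1 → [0,0,15,2]
  R3 -= 3·R2 → [0,0,0,-1]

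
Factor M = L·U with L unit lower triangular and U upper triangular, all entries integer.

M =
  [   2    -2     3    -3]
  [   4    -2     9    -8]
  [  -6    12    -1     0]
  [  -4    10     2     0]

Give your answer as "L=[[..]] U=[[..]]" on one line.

L=[[1,0,0,0],[2,1,0,0],[-3,3,1,0],[-2,3,1,1]] U=[[2,-2,3,-3],[0,2,3,-2],[0,0,-1,-3],[0,0,0,3]]

  r1 -= 2·r0 → [0,2,3,-2]
  r2 -= -3·r0 → [0,6,8,-9]
  r3 -= -2·r0 → [0,6,8,-6]
  r2 -= 3·r1 → [0,0,-1,-3]
  r3 -= 3·r1 → [0,0,-1,0]
  r3 -= 1·r2 → [0,0,0,3]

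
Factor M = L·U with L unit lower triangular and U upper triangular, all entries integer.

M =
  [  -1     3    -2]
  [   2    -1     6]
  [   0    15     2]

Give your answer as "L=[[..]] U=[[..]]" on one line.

  R1 -= -2·R0 → [0,5,2]
  R2 -= 0·R0 → [0,15,2]
  R2 -= 3·R1 → [0,0,-4]

L=[[1,0,0],[-2,1,0],[0,3,1]] U=[[-1,3,-2],[0,5,2],[0,0,-4]]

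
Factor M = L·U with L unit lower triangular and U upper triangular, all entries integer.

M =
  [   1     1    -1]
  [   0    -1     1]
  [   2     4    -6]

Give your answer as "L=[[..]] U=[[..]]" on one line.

L=[[1,0,0],[0,1,0],[2,-2,1]] U=[[1,1,-1],[0,-1,1],[0,0,-2]]

  r1 -= 0·r0 → [0,-1,1]
  r2 -= 2·r0 → [0,2,-4]
  r2 -= -2·r1 → [0,0,-2]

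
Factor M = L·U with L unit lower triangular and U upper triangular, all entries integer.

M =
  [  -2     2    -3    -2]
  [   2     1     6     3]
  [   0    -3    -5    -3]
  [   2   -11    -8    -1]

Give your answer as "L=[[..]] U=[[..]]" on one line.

L=[[1,0,0,0],[-1,1,0,0],[0,-1,1,0],[-1,-3,1,1]] U=[[-2,2,-3,-2],[0,3,3,1],[0,0,-2,-2],[0,0,0,2]]

  R1 -= -1·R0 → [0,3,3,1]
  R2 -= 0·R0 → [0,-3,-5,-3]
  R3 -= -1·R0 → [0,-9,-11,-3]
  R2 -= -1·R1 → [0,0,-2,-2]
  R3 -= -3·R1 → [0,0,-2,0]
  R3 -= 1·R2 → [0,0,0,2]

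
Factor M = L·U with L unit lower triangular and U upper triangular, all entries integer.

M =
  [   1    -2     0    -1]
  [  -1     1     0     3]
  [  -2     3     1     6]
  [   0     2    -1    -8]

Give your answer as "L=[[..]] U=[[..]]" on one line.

L=[[1,0,0,0],[-1,1,0,0],[-2,1,1,0],[0,-2,-1,1]] U=[[1,-2,0,-1],[0,-1,0,2],[0,0,1,2],[0,0,0,-2]]

  R1 -= -1·R0 → [0,-1,0,2]
  R2 -= -2·R0 → [0,-1,1,4]
  R3 -= 0·R0 → [0,2,-1,-8]
  R2 -= 1·R1 → [0,0,1,2]
  R3 -= -2·R1 → [0,0,-1,-4]
  R3 -= -1·R2 → [0,0,0,-2]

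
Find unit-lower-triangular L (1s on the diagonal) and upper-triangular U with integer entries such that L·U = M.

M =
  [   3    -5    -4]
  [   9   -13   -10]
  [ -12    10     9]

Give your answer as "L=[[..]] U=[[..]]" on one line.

  row1 -= 3·row0 → [0,2,2]
  row2 -= -4·row0 → [0,-10,-7]
  row2 -= -5·row1 → [0,0,3]

L=[[1,0,0],[3,1,0],[-4,-5,1]] U=[[3,-5,-4],[0,2,2],[0,0,3]]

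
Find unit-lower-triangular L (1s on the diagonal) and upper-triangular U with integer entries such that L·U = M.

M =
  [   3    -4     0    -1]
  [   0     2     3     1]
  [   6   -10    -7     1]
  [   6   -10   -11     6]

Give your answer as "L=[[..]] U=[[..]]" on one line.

L=[[1,0,0,0],[0,1,0,0],[2,-1,1,0],[2,-1,2,1]] U=[[3,-4,0,-1],[0,2,3,1],[0,0,-4,4],[0,0,0,1]]

  row1 -= 0·row0 → [0,2,3,1]
  row2 -= 2·row0 → [0,-2,-7,3]
  row3 -= 2·row0 → [0,-2,-11,8]
  row2 -= -1·row1 → [0,0,-4,4]
  row3 -= -1·row1 → [0,0,-8,9]
  row3 -= 2·row2 → [0,0,0,1]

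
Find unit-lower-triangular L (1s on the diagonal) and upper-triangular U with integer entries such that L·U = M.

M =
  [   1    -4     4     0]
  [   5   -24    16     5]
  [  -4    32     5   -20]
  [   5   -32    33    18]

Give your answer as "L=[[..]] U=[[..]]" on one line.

L=[[1,0,0,0],[5,1,0,0],[-4,-4,1,0],[5,3,5,1]] U=[[1,-4,4,0],[0,-4,-4,5],[0,0,5,0],[0,0,0,3]]

  r1 -= 5·r0 → [0,-4,-4,5]
  r2 -= -4·r0 → [0,16,21,-20]
  r3 -= 5·r0 → [0,-12,13,18]
  r2 -= -4·r1 → [0,0,5,0]
  r3 -= 3·r1 → [0,0,25,3]
  r3 -= 5·r2 → [0,0,0,3]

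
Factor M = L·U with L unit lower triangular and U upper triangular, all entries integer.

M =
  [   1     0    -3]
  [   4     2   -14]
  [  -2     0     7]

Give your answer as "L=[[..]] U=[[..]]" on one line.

L=[[1,0,0],[4,1,0],[-2,0,1]] U=[[1,0,-3],[0,2,-2],[0,0,1]]

  r1 -= 4·r0 → [0,2,-2]
  r2 -= -2·r0 → [0,0,1]
  r2 -= 0·r1 → [0,0,1]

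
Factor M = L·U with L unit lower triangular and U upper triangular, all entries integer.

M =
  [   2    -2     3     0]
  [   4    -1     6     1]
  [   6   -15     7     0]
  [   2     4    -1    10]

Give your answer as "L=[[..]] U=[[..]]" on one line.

L=[[1,0,0,0],[2,1,0,0],[3,-3,1,0],[1,2,2,1]] U=[[2,-2,3,0],[0,3,0,1],[0,0,-2,3],[0,0,0,2]]

  R1 -= 2·R0 → [0,3,0,1]
  R2 -= 3·R0 → [0,-9,-2,0]
  R3 -= 1·R0 → [0,6,-4,10]
  R2 -= -3·R1 → [0,0,-2,3]
  R3 -= 2·R1 → [0,0,-4,8]
  R3 -= 2·R2 → [0,0,0,2]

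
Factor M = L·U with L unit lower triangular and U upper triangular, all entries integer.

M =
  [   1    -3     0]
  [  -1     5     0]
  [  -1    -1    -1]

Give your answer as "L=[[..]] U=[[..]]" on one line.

L=[[1,0,0],[-1,1,0],[-1,-2,1]] U=[[1,-3,0],[0,2,0],[0,0,-1]]

  row1 -= -1·row0 → [0,2,0]
  row2 -= -1·row0 → [0,-4,-1]
  row2 -= -2·row1 → [0,0,-1]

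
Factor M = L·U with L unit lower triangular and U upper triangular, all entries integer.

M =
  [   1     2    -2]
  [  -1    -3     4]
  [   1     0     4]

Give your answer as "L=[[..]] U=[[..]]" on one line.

  row1 -= -1·row0 → [0,-1,2]
  row2 -= 1·row0 → [0,-2,6]
  row2 -= 2·row1 → [0,0,2]

L=[[1,0,0],[-1,1,0],[1,2,1]] U=[[1,2,-2],[0,-1,2],[0,0,2]]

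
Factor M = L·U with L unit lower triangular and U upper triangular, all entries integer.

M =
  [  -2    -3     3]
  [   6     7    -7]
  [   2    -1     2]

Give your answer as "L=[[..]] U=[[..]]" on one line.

  row1 -= -3·row0 → [0,-2,2]
  row2 -= -1·row0 → [0,-4,5]
  row2 -= 2·row1 → [0,0,1]

L=[[1,0,0],[-3,1,0],[-1,2,1]] U=[[-2,-3,3],[0,-2,2],[0,0,1]]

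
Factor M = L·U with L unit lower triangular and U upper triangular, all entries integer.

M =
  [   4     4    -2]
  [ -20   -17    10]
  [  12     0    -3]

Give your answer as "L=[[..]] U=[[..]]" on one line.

L=[[1,0,0],[-5,1,0],[3,-4,1]] U=[[4,4,-2],[0,3,0],[0,0,3]]

  row1 -= -5·row0 → [0,3,0]
  row2 -= 3·row0 → [0,-12,3]
  row2 -= -4·row1 → [0,0,3]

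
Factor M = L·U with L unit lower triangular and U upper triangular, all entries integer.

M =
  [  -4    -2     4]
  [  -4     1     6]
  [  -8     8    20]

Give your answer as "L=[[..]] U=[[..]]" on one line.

  row1 -= 1·row0 → [0,3,2]
  row2 -= 2·row0 → [0,12,12]
  row2 -= 4·row1 → [0,0,4]

L=[[1,0,0],[1,1,0],[2,4,1]] U=[[-4,-2,4],[0,3,2],[0,0,4]]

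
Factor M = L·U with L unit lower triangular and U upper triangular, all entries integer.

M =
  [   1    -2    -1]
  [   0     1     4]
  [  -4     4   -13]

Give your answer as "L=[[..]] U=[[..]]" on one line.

  r1 -= 0·r0 → [0,1,4]
  r2 -= -4·r0 → [0,-4,-17]
  r2 -= -4·r1 → [0,0,-1]

L=[[1,0,0],[0,1,0],[-4,-4,1]] U=[[1,-2,-1],[0,1,4],[0,0,-1]]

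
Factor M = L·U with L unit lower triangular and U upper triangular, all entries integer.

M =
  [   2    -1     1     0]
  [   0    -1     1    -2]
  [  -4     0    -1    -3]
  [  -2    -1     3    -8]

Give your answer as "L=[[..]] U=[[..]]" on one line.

  row1 -= 0·row0 → [0,-1,1,-2]
  row2 -= -2·row0 → [0,-2,1,-3]
  row3 -= -1·row0 → [0,-2,4,-8]
  row2 -= 2·row1 → [0,0,-1,1]
  row3 -= 2·row1 → [0,0,2,-4]
  row3 -= -2·row2 → [0,0,0,-2]

L=[[1,0,0,0],[0,1,0,0],[-2,2,1,0],[-1,2,-2,1]] U=[[2,-1,1,0],[0,-1,1,-2],[0,0,-1,1],[0,0,0,-2]]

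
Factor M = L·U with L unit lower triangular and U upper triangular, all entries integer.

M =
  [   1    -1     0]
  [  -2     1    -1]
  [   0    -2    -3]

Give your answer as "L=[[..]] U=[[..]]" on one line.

L=[[1,0,0],[-2,1,0],[0,2,1]] U=[[1,-1,0],[0,-1,-1],[0,0,-1]]

  row1 -= -2·row0 → [0,-1,-1]
  row2 -= 0·row0 → [0,-2,-3]
  row2 -= 2·row1 → [0,0,-1]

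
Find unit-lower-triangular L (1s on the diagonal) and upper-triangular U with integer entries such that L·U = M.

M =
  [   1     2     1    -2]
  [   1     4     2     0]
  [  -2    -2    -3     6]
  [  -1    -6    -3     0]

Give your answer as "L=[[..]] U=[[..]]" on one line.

  R1 -= 1·R0 → [0,2,1,2]
  R2 -= -2·R0 → [0,2,-1,2]
  R3 -= -1·R0 → [0,-4,-2,-2]
  R2 -= 1·R1 → [0,0,-2,0]
  R3 -= -2·R1 → [0,0,0,2]
  R3 -= 0·R2 → [0,0,0,2]

L=[[1,0,0,0],[1,1,0,0],[-2,1,1,0],[-1,-2,0,1]] U=[[1,2,1,-2],[0,2,1,2],[0,0,-2,0],[0,0,0,2]]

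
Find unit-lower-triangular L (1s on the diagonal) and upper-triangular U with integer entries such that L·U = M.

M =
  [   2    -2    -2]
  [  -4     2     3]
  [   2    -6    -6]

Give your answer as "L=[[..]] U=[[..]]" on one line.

  r1 -= -2·r0 → [0,-2,-1]
  r2 -= 1·r0 → [0,-4,-4]
  r2 -= 2·r1 → [0,0,-2]

L=[[1,0,0],[-2,1,0],[1,2,1]] U=[[2,-2,-2],[0,-2,-1],[0,0,-2]]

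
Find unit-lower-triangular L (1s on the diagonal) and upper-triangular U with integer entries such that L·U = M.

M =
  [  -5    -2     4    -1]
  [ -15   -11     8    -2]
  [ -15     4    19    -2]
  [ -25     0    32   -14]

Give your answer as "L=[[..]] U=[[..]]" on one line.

  row1 -= 3·row0 → [0,-5,-4,1]
  row2 -= 3·row0 → [0,10,7,1]
  row3 -= 5·row0 → [0,10,12,-9]
  row2 -= -2·row1 → [0,0,-1,3]
  row3 -= -2·row1 → [0,0,4,-7]
  row3 -= -4·row2 → [0,0,0,5]

L=[[1,0,0,0],[3,1,0,0],[3,-2,1,0],[5,-2,-4,1]] U=[[-5,-2,4,-1],[0,-5,-4,1],[0,0,-1,3],[0,0,0,5]]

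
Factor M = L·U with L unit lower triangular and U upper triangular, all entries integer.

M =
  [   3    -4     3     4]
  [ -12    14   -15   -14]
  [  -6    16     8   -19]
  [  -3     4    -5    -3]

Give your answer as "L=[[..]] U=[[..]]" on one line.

  r1 -= -4·r0 → [0,-2,-3,2]
  r2 -= -2·r0 → [0,8,14,-11]
  r3 -= -1·r0 → [0,0,-2,1]
  r2 -= -4·r1 → [0,0,2,-3]
  r3 -= 0·r1 → [0,0,-2,1]
  r3 -= -1·r2 → [0,0,0,-2]

L=[[1,0,0,0],[-4,1,0,0],[-2,-4,1,0],[-1,0,-1,1]] U=[[3,-4,3,4],[0,-2,-3,2],[0,0,2,-3],[0,0,0,-2]]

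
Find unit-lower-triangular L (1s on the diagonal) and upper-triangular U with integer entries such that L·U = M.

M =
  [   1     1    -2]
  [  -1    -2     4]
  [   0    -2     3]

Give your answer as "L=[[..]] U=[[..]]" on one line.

  r1 -= -1·r0 → [0,-1,2]
  r2 -= 0·r0 → [0,-2,3]
  r2 -= 2·r1 → [0,0,-1]

L=[[1,0,0],[-1,1,0],[0,2,1]] U=[[1,1,-2],[0,-1,2],[0,0,-1]]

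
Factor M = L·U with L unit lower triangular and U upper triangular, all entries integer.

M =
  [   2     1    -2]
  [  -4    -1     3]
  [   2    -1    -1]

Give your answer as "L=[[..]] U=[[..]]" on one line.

  R1 -= -2·R0 → [0,1,-1]
  R2 -= 1·R0 → [0,-2,1]
  R2 -= -2·R1 → [0,0,-1]

L=[[1,0,0],[-2,1,0],[1,-2,1]] U=[[2,1,-2],[0,1,-1],[0,0,-1]]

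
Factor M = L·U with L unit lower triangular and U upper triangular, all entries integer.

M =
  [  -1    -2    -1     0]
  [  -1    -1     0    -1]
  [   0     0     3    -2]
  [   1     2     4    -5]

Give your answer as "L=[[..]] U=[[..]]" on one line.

L=[[1,0,0,0],[1,1,0,0],[0,0,1,0],[-1,0,1,1]] U=[[-1,-2,-1,0],[0,1,1,-1],[0,0,3,-2],[0,0,0,-3]]

  R1 -= 1·R0 → [0,1,1,-1]
  R2 -= 0·R0 → [0,0,3,-2]
  R3 -= -1·R0 → [0,0,3,-5]
  R2 -= 0·R1 → [0,0,3,-2]
  R3 -= 0·R1 → [0,0,3,-5]
  R3 -= 1·R2 → [0,0,0,-3]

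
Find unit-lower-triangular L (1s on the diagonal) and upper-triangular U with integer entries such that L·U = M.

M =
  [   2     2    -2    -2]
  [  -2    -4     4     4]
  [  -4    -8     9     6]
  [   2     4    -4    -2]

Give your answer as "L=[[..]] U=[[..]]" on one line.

L=[[1,0,0,0],[-1,1,0,0],[-2,2,1,0],[1,-1,0,1]] U=[[2,2,-2,-2],[0,-2,2,2],[0,0,1,-2],[0,0,0,2]]

  R1 -= -1·R0 → [0,-2,2,2]
  R2 -= -2·R0 → [0,-4,5,2]
  R3 -= 1·R0 → [0,2,-2,0]
  R2 -= 2·R1 → [0,0,1,-2]
  R3 -= -1·R1 → [0,0,0,2]
  R3 -= 0·R2 → [0,0,0,2]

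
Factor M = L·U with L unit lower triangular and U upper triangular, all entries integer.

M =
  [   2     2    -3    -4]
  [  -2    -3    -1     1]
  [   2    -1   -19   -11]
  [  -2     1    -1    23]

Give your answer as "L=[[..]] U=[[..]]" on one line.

  row1 -= -1·row0 → [0,-1,-4,-3]
  row2 -= 1·row0 → [0,-3,-16,-7]
  row3 -= -1·row0 → [0,3,-4,19]
  row2 -= 3·row1 → [0,0,-4,2]
  row3 -= -3·row1 → [0,0,-16,10]
  row3 -= 4·row2 → [0,0,0,2]

L=[[1,0,0,0],[-1,1,0,0],[1,3,1,0],[-1,-3,4,1]] U=[[2,2,-3,-4],[0,-1,-4,-3],[0,0,-4,2],[0,0,0,2]]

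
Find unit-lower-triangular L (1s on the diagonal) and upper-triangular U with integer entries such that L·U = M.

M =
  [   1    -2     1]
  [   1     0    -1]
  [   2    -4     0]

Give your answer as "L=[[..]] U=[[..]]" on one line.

  R1 -= 1·R0 → [0,2,-2]
  R2 -= 2·R0 → [0,0,-2]
  R2 -= 0·R1 → [0,0,-2]

L=[[1,0,0],[1,1,0],[2,0,1]] U=[[1,-2,1],[0,2,-2],[0,0,-2]]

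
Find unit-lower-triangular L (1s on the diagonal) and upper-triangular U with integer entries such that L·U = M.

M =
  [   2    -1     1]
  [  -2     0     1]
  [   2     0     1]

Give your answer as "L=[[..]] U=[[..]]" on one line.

L=[[1,0,0],[-1,1,0],[1,-1,1]] U=[[2,-1,1],[0,-1,2],[0,0,2]]

  R1 -= -1·R0 → [0,-1,2]
  R2 -= 1·R0 → [0,1,0]
  R2 -= -1·R1 → [0,0,2]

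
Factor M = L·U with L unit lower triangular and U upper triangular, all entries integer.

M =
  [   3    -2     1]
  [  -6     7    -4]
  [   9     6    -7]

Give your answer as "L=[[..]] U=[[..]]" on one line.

  r1 -= -2·r0 → [0,3,-2]
  r2 -= 3·r0 → [0,12,-10]
  r2 -= 4·r1 → [0,0,-2]

L=[[1,0,0],[-2,1,0],[3,4,1]] U=[[3,-2,1],[0,3,-2],[0,0,-2]]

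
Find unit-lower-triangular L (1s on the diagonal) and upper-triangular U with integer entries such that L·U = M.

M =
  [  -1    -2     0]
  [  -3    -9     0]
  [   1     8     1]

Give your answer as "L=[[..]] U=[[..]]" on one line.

  R1 -= 3·R0 → [0,-3,0]
  R2 -= -1·R0 → [0,6,1]
  R2 -= -2·R1 → [0,0,1]

L=[[1,0,0],[3,1,0],[-1,-2,1]] U=[[-1,-2,0],[0,-3,0],[0,0,1]]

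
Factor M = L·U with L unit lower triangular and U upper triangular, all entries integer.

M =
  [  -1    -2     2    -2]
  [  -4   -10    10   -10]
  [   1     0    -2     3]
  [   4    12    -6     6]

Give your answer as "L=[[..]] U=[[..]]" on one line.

  r1 -= 4·r0 → [0,-2,2,-2]
  r2 -= -1·r0 → [0,-2,0,1]
  r3 -= -4·r0 → [0,4,2,-2]
  r2 -= 1·r1 → [0,0,-2,3]
  r3 -= -2·r1 → [0,0,6,-6]
  r3 -= -3·r2 → [0,0,0,3]

L=[[1,0,0,0],[4,1,0,0],[-1,1,1,0],[-4,-2,-3,1]] U=[[-1,-2,2,-2],[0,-2,2,-2],[0,0,-2,3],[0,0,0,3]]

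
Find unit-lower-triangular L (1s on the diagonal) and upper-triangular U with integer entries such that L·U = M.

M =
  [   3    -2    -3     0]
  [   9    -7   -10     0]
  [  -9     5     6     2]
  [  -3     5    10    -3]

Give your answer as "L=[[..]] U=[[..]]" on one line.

L=[[1,0,0,0],[3,1,0,0],[-3,1,1,0],[-1,-3,-2,1]] U=[[3,-2,-3,0],[0,-1,-1,0],[0,0,-2,2],[0,0,0,1]]

  r1 -= 3·r0 → [0,-1,-1,0]
  r2 -= -3·r0 → [0,-1,-3,2]
  r3 -= -1·r0 → [0,3,7,-3]
  r2 -= 1·r1 → [0,0,-2,2]
  r3 -= -3·r1 → [0,0,4,-3]
  r3 -= -2·r2 → [0,0,0,1]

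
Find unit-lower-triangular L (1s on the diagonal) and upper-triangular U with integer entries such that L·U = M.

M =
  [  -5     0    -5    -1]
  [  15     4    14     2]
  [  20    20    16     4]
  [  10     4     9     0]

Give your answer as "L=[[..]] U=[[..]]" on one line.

  row1 -= -3·row0 → [0,4,-1,-1]
  row2 -= -4·row0 → [0,20,-4,0]
  row3 -= -2·row0 → [0,4,-1,-2]
  row2 -= 5·row1 → [0,0,1,5]
  row3 -= 1·row1 → [0,0,0,-1]
  row3 -= 0·row2 → [0,0,0,-1]

L=[[1,0,0,0],[-3,1,0,0],[-4,5,1,0],[-2,1,0,1]] U=[[-5,0,-5,-1],[0,4,-1,-1],[0,0,1,5],[0,0,0,-1]]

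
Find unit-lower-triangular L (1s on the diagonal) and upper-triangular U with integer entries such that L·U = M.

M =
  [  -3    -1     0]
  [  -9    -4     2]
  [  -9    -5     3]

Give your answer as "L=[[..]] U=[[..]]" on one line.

  row1 -= 3·row0 → [0,-1,2]
  row2 -= 3·row0 → [0,-2,3]
  row2 -= 2·row1 → [0,0,-1]

L=[[1,0,0],[3,1,0],[3,2,1]] U=[[-3,-1,0],[0,-1,2],[0,0,-1]]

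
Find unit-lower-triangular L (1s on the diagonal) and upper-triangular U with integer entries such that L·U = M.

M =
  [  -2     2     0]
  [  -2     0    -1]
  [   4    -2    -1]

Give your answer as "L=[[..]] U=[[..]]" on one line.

L=[[1,0,0],[1,1,0],[-2,-1,1]] U=[[-2,2,0],[0,-2,-1],[0,0,-2]]

  R1 -= 1·R0 → [0,-2,-1]
  R2 -= -2·R0 → [0,2,-1]
  R2 -= -1·R1 → [0,0,-2]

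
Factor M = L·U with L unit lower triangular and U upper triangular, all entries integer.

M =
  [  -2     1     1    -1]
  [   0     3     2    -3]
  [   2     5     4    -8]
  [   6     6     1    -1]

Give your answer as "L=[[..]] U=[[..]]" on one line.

  r1 -= 0·r0 → [0,3,2,-3]
  r2 -= -1·r0 → [0,6,5,-9]
  r3 -= -3·r0 → [0,9,4,-4]
  r2 -= 2·r1 → [0,0,1,-3]
  r3 -= 3·r1 → [0,0,-2,5]
  r3 -= -2·r2 → [0,0,0,-1]

L=[[1,0,0,0],[0,1,0,0],[-1,2,1,0],[-3,3,-2,1]] U=[[-2,1,1,-1],[0,3,2,-3],[0,0,1,-3],[0,0,0,-1]]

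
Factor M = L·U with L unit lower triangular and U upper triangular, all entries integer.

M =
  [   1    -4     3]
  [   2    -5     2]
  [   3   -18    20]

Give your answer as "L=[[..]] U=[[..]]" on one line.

L=[[1,0,0],[2,1,0],[3,-2,1]] U=[[1,-4,3],[0,3,-4],[0,0,3]]

  R1 -= 2·R0 → [0,3,-4]
  R2 -= 3·R0 → [0,-6,11]
  R2 -= -2·R1 → [0,0,3]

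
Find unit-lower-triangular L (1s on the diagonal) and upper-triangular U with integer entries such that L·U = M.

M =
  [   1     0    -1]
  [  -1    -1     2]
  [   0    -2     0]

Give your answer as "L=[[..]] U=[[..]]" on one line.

L=[[1,0,0],[-1,1,0],[0,2,1]] U=[[1,0,-1],[0,-1,1],[0,0,-2]]

  row1 -= -1·row0 → [0,-1,1]
  row2 -= 0·row0 → [0,-2,0]
  row2 -= 2·row1 → [0,0,-2]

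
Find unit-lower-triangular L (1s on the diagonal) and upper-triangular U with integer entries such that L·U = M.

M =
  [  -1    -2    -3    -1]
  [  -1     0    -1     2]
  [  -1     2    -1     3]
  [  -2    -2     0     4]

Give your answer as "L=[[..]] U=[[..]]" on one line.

  row1 -= 1·row0 → [0,2,2,3]
  row2 -= 1·row0 → [0,4,2,4]
  row3 -= 2·row0 → [0,2,6,6]
  row2 -= 2·row1 → [0,0,-2,-2]
  row3 -= 1·row1 → [0,0,4,3]
  row3 -= -2·row2 → [0,0,0,-1]

L=[[1,0,0,0],[1,1,0,0],[1,2,1,0],[2,1,-2,1]] U=[[-1,-2,-3,-1],[0,2,2,3],[0,0,-2,-2],[0,0,0,-1]]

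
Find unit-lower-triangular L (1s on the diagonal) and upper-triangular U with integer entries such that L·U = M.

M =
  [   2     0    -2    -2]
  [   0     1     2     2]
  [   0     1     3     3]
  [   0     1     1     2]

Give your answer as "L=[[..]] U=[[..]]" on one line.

  R1 -= 0·R0 → [0,1,2,2]
  R2 -= 0·R0 → [0,1,3,3]
  R3 -= 0·R0 → [0,1,1,2]
  R2 -= 1·R1 → [0,0,1,1]
  R3 -= 1·R1 → [0,0,-1,0]
  R3 -= -1·R2 → [0,0,0,1]

L=[[1,0,0,0],[0,1,0,0],[0,1,1,0],[0,1,-1,1]] U=[[2,0,-2,-2],[0,1,2,2],[0,0,1,1],[0,0,0,1]]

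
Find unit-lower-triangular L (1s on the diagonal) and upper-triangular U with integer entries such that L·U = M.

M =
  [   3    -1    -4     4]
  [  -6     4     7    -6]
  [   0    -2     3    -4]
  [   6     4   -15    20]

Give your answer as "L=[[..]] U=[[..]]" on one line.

L=[[1,0,0,0],[-2,1,0,0],[0,-1,1,0],[2,3,-2,1]] U=[[3,-1,-4,4],[0,2,-1,2],[0,0,2,-2],[0,0,0,2]]

  row1 -= -2·row0 → [0,2,-1,2]
  row2 -= 0·row0 → [0,-2,3,-4]
  row3 -= 2·row0 → [0,6,-7,12]
  row2 -= -1·row1 → [0,0,2,-2]
  row3 -= 3·row1 → [0,0,-4,6]
  row3 -= -2·row2 → [0,0,0,2]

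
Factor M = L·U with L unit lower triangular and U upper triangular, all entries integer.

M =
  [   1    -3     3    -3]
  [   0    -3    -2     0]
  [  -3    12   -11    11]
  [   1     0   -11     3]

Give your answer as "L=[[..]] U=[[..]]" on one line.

  R1 -= 0·R0 → [0,-3,-2,0]
  R2 -= -3·R0 → [0,3,-2,2]
  R3 -= 1·R0 → [0,3,-14,6]
  R2 -= -1·R1 → [0,0,-4,2]
  R3 -= -1·R1 → [0,0,-16,6]
  R3 -= 4·R2 → [0,0,0,-2]

L=[[1,0,0,0],[0,1,0,0],[-3,-1,1,0],[1,-1,4,1]] U=[[1,-3,3,-3],[0,-3,-2,0],[0,0,-4,2],[0,0,0,-2]]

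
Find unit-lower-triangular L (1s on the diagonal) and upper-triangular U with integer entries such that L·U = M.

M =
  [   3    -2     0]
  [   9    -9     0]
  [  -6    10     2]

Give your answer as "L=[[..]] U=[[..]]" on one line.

  row1 -= 3·row0 → [0,-3,0]
  row2 -= -2·row0 → [0,6,2]
  row2 -= -2·row1 → [0,0,2]

L=[[1,0,0],[3,1,0],[-2,-2,1]] U=[[3,-2,0],[0,-3,0],[0,0,2]]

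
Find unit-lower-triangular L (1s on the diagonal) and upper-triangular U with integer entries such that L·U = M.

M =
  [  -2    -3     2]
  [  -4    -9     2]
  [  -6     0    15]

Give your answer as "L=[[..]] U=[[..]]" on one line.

L=[[1,0,0],[2,1,0],[3,-3,1]] U=[[-2,-3,2],[0,-3,-2],[0,0,3]]

  r1 -= 2·r0 → [0,-3,-2]
  r2 -= 3·r0 → [0,9,9]
  r2 -= -3·r1 → [0,0,3]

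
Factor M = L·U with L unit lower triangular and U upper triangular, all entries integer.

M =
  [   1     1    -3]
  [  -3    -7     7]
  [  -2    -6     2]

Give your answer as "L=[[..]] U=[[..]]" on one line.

  R1 -= -3·R0 → [0,-4,-2]
  R2 -= -2·R0 → [0,-4,-4]
  R2 -= 1·R1 → [0,0,-2]

L=[[1,0,0],[-3,1,0],[-2,1,1]] U=[[1,1,-3],[0,-4,-2],[0,0,-2]]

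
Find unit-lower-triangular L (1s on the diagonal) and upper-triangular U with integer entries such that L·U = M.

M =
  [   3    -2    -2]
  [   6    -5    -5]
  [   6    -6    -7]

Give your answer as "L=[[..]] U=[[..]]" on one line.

  r1 -= 2·r0 → [0,-1,-1]
  r2 -= 2·r0 → [0,-2,-3]
  r2 -= 2·r1 → [0,0,-1]

L=[[1,0,0],[2,1,0],[2,2,1]] U=[[3,-2,-2],[0,-1,-1],[0,0,-1]]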